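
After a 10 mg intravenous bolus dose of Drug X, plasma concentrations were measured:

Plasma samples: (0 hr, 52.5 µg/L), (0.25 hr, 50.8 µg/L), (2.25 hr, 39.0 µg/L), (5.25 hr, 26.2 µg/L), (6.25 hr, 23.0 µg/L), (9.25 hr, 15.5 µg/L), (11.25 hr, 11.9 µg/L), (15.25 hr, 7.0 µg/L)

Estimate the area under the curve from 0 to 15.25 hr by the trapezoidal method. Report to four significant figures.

Trapezoidal AUC_0→15.25:
  [0→0.25]: (52.5+50.8)/2 × 0.25 = 12.9125
  [0.25→2.25]: (50.8+39.0)/2 × 2 = 89.8
  [2.25→5.25]: (39.0+26.2)/2 × 3 = 97.8
  [5.25→6.25]: (26.2+23.0)/2 × 1 = 24.6
  [6.25→9.25]: (23.0+15.5)/2 × 3 = 57.75
  [9.25→11.25]: (15.5+11.9)/2 × 2 = 27.4
  [11.25→15.25]: (11.9+7.0)/2 × 4 = 37.8
  Sum = 348.0625 µg/L·hr

AUC = 348.1 µg/L·hr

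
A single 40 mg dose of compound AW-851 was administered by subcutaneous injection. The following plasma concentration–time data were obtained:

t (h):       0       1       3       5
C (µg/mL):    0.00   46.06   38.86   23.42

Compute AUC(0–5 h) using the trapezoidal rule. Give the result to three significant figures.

AUC = 170 µg/mL·h

Trapezoidal AUC_0→5:
  [0→1]: (0.00+46.06)/2 × 1 = 23.03
  [1→3]: (46.06+38.86)/2 × 2 = 84.92
  [3→5]: (38.86+23.42)/2 × 2 = 62.28
  Sum = 170.23 µg/mL·h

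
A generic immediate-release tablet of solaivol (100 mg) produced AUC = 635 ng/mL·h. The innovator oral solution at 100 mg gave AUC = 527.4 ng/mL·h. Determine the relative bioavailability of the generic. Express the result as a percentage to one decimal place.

F_rel = (AUC_test/D_test) / (AUC_ref/D_ref)
      = (635/100) / (527.4/100)
      = 6.35 / 5.274 = 1.2040 = 120.40%

F_rel = 120.4%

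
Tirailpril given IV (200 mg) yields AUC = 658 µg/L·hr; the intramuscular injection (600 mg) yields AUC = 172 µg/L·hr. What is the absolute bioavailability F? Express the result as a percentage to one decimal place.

F = (AUC_ev / D_ev) / (AUC_iv / D_iv)
  = (172/600) / (658/200)
  = 0.286667 / 3.29 = 0.0871
  = 8.71%

F = 8.7%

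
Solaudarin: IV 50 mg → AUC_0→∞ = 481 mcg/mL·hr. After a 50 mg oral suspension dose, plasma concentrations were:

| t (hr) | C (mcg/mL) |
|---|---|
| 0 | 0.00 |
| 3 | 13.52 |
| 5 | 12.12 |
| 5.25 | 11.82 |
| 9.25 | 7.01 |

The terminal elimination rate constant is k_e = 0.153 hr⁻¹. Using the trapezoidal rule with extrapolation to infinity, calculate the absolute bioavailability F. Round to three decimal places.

F = 0.275

Trapezoidal AUC_0→9.25 (oral suspension):
  [0→3]: (0.00+13.52)/2 × 3 = 20.28
  [3→5]: (13.52+12.12)/2 × 2 = 25.64
  [5→5.25]: (12.12+11.82)/2 × 0.25 = 2.9925
  [5.25→9.25]: (11.82+7.01)/2 × 4 = 37.66
  Sum = 86.5725 mcg/mL·hr
Tail: C_last/k_e = 7.01/0.153 = 45.817
AUC_0→∞ (oral suspension) = 86.5725 + 45.817 = 132.3895 mcg/mL·hr
F = (AUC_ev/D_ev)/(AUC_iv/D_iv) = (132.3895/50)/(481/50) = 2.64779/9.62 = 0.2752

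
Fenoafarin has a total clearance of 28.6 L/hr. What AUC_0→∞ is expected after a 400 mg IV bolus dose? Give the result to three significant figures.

AUC_0→∞ = Dose_iv / CL
        = 400 / 28.6 = 13.986 mg/L·hr

AUC = 14.0 mg/L·hr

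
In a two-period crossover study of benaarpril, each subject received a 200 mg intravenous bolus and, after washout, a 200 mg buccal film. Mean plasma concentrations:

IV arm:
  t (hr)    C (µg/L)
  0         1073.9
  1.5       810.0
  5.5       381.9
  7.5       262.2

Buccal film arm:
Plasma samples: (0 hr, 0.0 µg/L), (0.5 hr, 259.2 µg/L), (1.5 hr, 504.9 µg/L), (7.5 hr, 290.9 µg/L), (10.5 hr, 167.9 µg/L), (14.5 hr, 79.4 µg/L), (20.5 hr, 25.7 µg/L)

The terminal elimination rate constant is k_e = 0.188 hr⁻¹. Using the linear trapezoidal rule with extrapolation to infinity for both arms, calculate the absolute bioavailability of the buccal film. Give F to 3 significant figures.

F = 0.766

Trapezoidal AUC_0→7.5 (IV):
  [0→1.5]: (1073.9+810.0)/2 × 1.5 = 1412.925
  [1.5→5.5]: (810.0+381.9)/2 × 4 = 2383.8
  [5.5→7.5]: (381.9+262.2)/2 × 2 = 644.1
  Sum = 4440.825 µg/L·hr
IV tail: 262.2/0.188 = 1394.681; AUC_iv,0→∞ = 4440.825 + 1394.681 = 5835.506 µg/L·hr
Trapezoidal AUC_0→20.5 (buccal film):
  [0→0.5]: (0.0+259.2)/2 × 0.5 = 64.8
  [0.5→1.5]: (259.2+504.9)/2 × 1 = 382.05
  [1.5→7.5]: (504.9+290.9)/2 × 6 = 2387.4
  [7.5→10.5]: (290.9+167.9)/2 × 3 = 688.2
  [10.5→14.5]: (167.9+79.4)/2 × 4 = 494.6
  [14.5→20.5]: (79.4+25.7)/2 × 6 = 315.3
  Sum = 4332.35 µg/L·hr
buccal film tail: 25.7/0.188 = 136.702; AUC_ev,0→∞ = 4332.35 + 136.702 = 4469.052 µg/L·hr
F = (AUC_ev/D_ev)/(AUC_iv/D_iv) = (4469.052/200)/(5835.506/200) = 22.34526/29.17753 = 0.7658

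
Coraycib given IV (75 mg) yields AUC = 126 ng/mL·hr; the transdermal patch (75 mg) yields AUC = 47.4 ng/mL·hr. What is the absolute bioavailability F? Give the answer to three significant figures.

F = 0.376

F = (AUC_ev / D_ev) / (AUC_iv / D_iv)
  = (47.4/75) / (126/75)
  = 0.632 / 1.68 = 0.3762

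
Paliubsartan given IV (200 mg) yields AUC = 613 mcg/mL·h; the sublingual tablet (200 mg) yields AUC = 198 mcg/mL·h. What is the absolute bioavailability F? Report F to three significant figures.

F = (AUC_ev / D_ev) / (AUC_iv / D_iv)
  = (198/200) / (613/200)
  = 0.99 / 3.065 = 0.3230

F = 0.323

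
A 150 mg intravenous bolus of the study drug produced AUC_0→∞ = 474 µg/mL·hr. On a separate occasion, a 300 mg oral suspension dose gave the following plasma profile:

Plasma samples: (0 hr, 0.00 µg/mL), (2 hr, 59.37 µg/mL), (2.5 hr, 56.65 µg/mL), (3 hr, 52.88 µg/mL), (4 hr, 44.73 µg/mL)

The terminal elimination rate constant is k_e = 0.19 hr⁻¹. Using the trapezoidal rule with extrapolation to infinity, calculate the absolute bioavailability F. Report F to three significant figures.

F = 0.422

Trapezoidal AUC_0→4 (oral suspension):
  [0→2]: (0.00+59.37)/2 × 2 = 59.37
  [2→2.5]: (59.37+56.65)/2 × 0.5 = 29.005
  [2.5→3]: (56.65+52.88)/2 × 0.5 = 27.3825
  [3→4]: (52.88+44.73)/2 × 1 = 48.805
  Sum = 164.5625 µg/mL·hr
Tail: C_last/k_e = 44.73/0.19 = 235.421
AUC_0→∞ (oral suspension) = 164.5625 + 235.421 = 399.9835 µg/mL·hr
F = (AUC_ev/D_ev)/(AUC_iv/D_iv) = (399.9835/300)/(474/150) = 1.33328/3.16 = 0.4219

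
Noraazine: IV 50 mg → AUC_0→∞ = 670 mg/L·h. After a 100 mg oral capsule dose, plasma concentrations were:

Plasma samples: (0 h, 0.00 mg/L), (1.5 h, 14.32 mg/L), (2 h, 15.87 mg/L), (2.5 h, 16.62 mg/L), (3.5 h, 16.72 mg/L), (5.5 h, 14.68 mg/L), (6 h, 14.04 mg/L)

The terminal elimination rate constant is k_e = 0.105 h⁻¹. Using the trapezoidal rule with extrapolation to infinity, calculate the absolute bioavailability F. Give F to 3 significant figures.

F = 0.161

Trapezoidal AUC_0→6 (oral capsule):
  [0→1.5]: (0.00+14.32)/2 × 1.5 = 10.74
  [1.5→2]: (14.32+15.87)/2 × 0.5 = 7.5475
  [2→2.5]: (15.87+16.62)/2 × 0.5 = 8.1225
  [2.5→3.5]: (16.62+16.72)/2 × 1 = 16.67
  [3.5→5.5]: (16.72+14.68)/2 × 2 = 31.4
  [5.5→6]: (14.68+14.04)/2 × 0.5 = 7.18
  Sum = 81.66 mg/L·h
Tail: C_last/k_e = 14.04/0.105 = 133.714
AUC_0→∞ (oral capsule) = 81.66 + 133.714 = 215.374 mg/L·h
F = (AUC_ev/D_ev)/(AUC_iv/D_iv) = (215.374/100)/(670/50) = 2.15374/13.4 = 0.1607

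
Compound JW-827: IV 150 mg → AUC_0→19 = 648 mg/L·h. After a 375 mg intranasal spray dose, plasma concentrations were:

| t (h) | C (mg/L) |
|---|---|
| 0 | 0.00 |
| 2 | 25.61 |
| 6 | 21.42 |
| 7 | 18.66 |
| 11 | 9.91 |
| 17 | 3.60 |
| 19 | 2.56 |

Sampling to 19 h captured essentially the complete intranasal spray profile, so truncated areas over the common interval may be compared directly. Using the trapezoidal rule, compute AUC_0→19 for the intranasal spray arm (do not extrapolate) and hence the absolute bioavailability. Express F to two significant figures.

Trapezoidal AUC_0→19 (intranasal spray):
  [0→2]: (0.00+25.61)/2 × 2 = 25.61
  [2→6]: (25.61+21.42)/2 × 4 = 94.06
  [6→7]: (21.42+18.66)/2 × 1 = 20.04
  [7→11]: (18.66+9.91)/2 × 4 = 57.14
  [11→17]: (9.91+3.60)/2 × 6 = 40.53
  [17→19]: (3.60+2.56)/2 × 2 = 6.16
  Sum = 243.54 mg/L·h
F = (AUC_ev/D_ev)/(AUC_iv/D_iv) = (243.54/375)/(648/150) = 0.64944/4.32 = 0.1503

F = 0.15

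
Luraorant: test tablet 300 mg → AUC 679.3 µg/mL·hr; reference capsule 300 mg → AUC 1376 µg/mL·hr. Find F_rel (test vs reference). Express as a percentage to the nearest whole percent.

F_rel = (AUC_test/D_test) / (AUC_ref/D_ref)
      = (679.3/300) / (1376/300)
      = 2.26433 / 4.58667 = 0.4937 = 49.37%

F_rel = 49%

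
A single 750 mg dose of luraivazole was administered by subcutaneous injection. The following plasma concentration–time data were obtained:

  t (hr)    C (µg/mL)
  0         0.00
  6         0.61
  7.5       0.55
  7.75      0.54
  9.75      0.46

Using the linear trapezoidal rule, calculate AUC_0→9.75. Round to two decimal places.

Trapezoidal AUC_0→9.75:
  [0→6]: (0.00+0.61)/2 × 6 = 1.83
  [6→7.5]: (0.61+0.55)/2 × 1.5 = 0.87
  [7.5→7.75]: (0.55+0.54)/2 × 0.25 = 0.13625
  [7.75→9.75]: (0.54+0.46)/2 × 2 = 1.0
  Sum = 3.83625 µg/mL·hr

AUC = 3.84 µg/mL·hr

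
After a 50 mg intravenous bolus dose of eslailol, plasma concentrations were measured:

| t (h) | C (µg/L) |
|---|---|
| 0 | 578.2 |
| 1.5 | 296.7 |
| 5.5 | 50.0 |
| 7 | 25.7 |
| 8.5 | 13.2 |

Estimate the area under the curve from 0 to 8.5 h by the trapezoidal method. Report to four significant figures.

AUC = 1436 µg/L·h

Trapezoidal AUC_0→8.5:
  [0→1.5]: (578.2+296.7)/2 × 1.5 = 656.175
  [1.5→5.5]: (296.7+50.0)/2 × 4 = 693.4
  [5.5→7]: (50.0+25.7)/2 × 1.5 = 56.775
  [7→8.5]: (25.7+13.2)/2 × 1.5 = 29.175
  Sum = 1435.525 µg/L·h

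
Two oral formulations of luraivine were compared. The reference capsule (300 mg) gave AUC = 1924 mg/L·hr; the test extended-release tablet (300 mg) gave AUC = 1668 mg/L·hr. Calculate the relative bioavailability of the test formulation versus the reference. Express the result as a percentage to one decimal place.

F_rel = (AUC_test/D_test) / (AUC_ref/D_ref)
      = (1668/300) / (1924/300)
      = 5.56 / 6.41333 = 0.8669 = 86.69%

F_rel = 86.7%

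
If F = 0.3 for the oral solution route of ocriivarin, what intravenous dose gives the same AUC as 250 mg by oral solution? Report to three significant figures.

Systemic exposure from an extravascular dose = F × D_ev, so the equivalent IV dose is F × D_ev.
D_iv = F × D_ev = 0.3 × 250 = 75 mg

D_iv = 75.0 mg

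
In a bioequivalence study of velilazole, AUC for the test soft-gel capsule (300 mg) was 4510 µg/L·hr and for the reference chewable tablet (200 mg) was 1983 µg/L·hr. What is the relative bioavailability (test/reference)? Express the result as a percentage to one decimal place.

F_rel = 151.6%

F_rel = (AUC_test/D_test) / (AUC_ref/D_ref)
      = (4510/300) / (1983/200)
      = 15.0333 / 9.915 = 1.5162 = 151.62%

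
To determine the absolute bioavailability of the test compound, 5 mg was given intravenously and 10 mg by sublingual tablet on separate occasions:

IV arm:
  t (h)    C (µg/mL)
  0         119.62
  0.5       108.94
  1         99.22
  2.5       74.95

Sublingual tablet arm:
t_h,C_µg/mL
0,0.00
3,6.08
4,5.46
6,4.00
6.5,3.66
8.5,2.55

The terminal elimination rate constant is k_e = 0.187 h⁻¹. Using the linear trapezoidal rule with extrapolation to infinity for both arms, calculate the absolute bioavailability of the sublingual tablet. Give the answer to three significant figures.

Trapezoidal AUC_0→2.5 (IV):
  [0→0.5]: (119.62+108.94)/2 × 0.5 = 57.14
  [0.5→1]: (108.94+99.22)/2 × 0.5 = 52.04
  [1→2.5]: (99.22+74.95)/2 × 1.5 = 130.6275
  Sum = 239.8075 µg/mL·h
IV tail: 74.95/0.187 = 400.802; AUC_iv,0→∞ = 239.8075 + 400.802 = 640.6095 µg/mL·h
Trapezoidal AUC_0→8.5 (sublingual tablet):
  [0→3]: (0.00+6.08)/2 × 3 = 9.12
  [3→4]: (6.08+5.46)/2 × 1 = 5.77
  [4→6]: (5.46+4.00)/2 × 2 = 9.46
  [6→6.5]: (4.00+3.66)/2 × 0.5 = 1.915
  [6.5→8.5]: (3.66+2.55)/2 × 2 = 6.21
  Sum = 32.475 µg/mL·h
sublingual tablet tail: 2.55/0.187 = 13.636; AUC_ev,0→∞ = 32.475 + 13.636 = 46.111 µg/mL·h
F = (AUC_ev/D_ev)/(AUC_iv/D_iv) = (46.111/10)/(640.6095/5) = 4.6111/128.1219 = 0.0360

F = 0.0360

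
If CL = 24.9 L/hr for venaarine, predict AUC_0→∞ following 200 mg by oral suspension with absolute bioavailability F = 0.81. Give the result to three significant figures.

AUC = 6.51 mg/L·hr

AUC_0→∞ = F × Dose / CL
        = 0.81 × 200 / 24.9 = 6.50602 mg/L·hr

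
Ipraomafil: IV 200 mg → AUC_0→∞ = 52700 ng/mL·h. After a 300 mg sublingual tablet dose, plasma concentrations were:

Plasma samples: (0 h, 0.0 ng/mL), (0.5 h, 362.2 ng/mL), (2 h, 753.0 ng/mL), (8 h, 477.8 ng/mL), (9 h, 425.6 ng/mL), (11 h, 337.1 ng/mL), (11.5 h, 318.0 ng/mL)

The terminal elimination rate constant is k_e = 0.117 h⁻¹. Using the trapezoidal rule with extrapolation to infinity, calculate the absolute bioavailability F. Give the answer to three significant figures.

Trapezoidal AUC_0→11.5 (sublingual tablet):
  [0→0.5]: (0.0+362.2)/2 × 0.5 = 90.55
  [0.5→2]: (362.2+753.0)/2 × 1.5 = 836.4
  [2→8]: (753.0+477.8)/2 × 6 = 3692.4
  [8→9]: (477.8+425.6)/2 × 1 = 451.7
  [9→11]: (425.6+337.1)/2 × 2 = 762.7
  [11→11.5]: (337.1+318.0)/2 × 0.5 = 163.775
  Sum = 5997.525 ng/mL·h
Tail: C_last/k_e = 318.0/0.117 = 2717.949
AUC_0→∞ (sublingual tablet) = 5997.525 + 2717.949 = 8715.474 ng/mL·h
F = (AUC_ev/D_ev)/(AUC_iv/D_iv) = (8715.474/300)/(52700/200) = 29.05158/263.5 = 0.1103

F = 0.110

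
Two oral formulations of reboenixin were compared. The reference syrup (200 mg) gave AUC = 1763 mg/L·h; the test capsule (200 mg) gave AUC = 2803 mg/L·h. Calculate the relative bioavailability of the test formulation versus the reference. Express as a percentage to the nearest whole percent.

F_rel = (AUC_test/D_test) / (AUC_ref/D_ref)
      = (2803/200) / (1763/200)
      = 14.015 / 8.815 = 1.5899 = 158.99%

F_rel = 159%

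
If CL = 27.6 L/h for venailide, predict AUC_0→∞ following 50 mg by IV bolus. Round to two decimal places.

AUC_0→∞ = Dose_iv / CL
        = 50 / 27.6 = 1.81159 mg/L·h

AUC = 1.81 mg/L·h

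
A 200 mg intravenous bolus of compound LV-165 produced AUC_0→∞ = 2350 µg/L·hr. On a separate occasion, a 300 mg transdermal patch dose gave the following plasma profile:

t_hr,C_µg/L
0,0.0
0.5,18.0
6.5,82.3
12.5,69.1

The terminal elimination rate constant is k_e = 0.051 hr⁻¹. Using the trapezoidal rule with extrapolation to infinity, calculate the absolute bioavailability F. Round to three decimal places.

Trapezoidal AUC_0→12.5 (transdermal patch):
  [0→0.5]: (0.0+18.0)/2 × 0.5 = 4.5
  [0.5→6.5]: (18.0+82.3)/2 × 6 = 300.9
  [6.5→12.5]: (82.3+69.1)/2 × 6 = 454.2
  Sum = 759.6 µg/L·hr
Tail: C_last/k_e = 69.1/0.051 = 1354.902
AUC_0→∞ (transdermal patch) = 759.6 + 1354.902 = 2114.502 µg/L·hr
F = (AUC_ev/D_ev)/(AUC_iv/D_iv) = (2114.502/300)/(2350/200) = 7.04834/11.75 = 0.5999

F = 0.600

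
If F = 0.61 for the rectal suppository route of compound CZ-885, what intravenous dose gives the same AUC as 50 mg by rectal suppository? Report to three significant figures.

Systemic exposure from an extravascular dose = F × D_ev, so the equivalent IV dose is F × D_ev.
D_iv = F × D_ev = 0.61 × 50 = 30.5 mg

D_iv = 30.5 mg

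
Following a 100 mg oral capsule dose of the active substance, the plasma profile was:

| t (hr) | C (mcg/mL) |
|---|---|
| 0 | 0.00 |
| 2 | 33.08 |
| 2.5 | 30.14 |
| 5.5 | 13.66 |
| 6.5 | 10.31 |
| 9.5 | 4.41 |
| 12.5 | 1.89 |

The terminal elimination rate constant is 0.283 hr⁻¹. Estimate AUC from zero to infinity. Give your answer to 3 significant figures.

Trapezoidal AUC_0→12.5:
  [0→2]: (0.00+33.08)/2 × 2 = 33.08
  [2→2.5]: (33.08+30.14)/2 × 0.5 = 15.805
  [2.5→5.5]: (30.14+13.66)/2 × 3 = 65.7
  [5.5→6.5]: (13.66+10.31)/2 × 1 = 11.985
  [6.5→9.5]: (10.31+4.41)/2 × 3 = 22.08
  [9.5→12.5]: (4.41+1.89)/2 × 3 = 9.45
  Sum = 158.1 mcg/mL·hr
Extrapolated tail: C_last / k_e = 1.89 / 0.283 = 6.678
AUC_0→∞ = 158.1 + 6.678 = 164.778 mcg/mL·hr

AUC = 165 mcg/mL·hr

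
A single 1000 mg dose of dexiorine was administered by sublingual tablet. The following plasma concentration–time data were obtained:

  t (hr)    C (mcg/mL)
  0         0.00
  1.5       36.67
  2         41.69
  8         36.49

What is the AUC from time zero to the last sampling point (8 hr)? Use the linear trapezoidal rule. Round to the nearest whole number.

Trapezoidal AUC_0→8:
  [0→1.5]: (0.00+36.67)/2 × 1.5 = 27.5025
  [1.5→2]: (36.67+41.69)/2 × 0.5 = 19.59
  [2→8]: (41.69+36.49)/2 × 6 = 234.54
  Sum = 281.6325 mcg/mL·hr

AUC = 282 mcg/mL·hr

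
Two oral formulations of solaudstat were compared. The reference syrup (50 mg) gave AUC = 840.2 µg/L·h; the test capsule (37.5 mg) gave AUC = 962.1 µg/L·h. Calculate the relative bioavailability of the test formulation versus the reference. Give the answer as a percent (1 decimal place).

F_rel = (AUC_test/D_test) / (AUC_ref/D_ref)
      = (962.1/37.5) / (840.2/50)
      = 25.656 / 16.804 = 1.5268 = 152.68%

F_rel = 152.7%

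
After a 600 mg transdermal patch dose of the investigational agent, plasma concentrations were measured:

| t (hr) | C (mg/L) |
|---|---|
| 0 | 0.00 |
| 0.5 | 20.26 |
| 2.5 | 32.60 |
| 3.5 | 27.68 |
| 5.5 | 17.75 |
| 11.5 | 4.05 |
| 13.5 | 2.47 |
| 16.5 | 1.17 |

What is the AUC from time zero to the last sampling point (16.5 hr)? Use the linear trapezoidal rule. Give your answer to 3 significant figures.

AUC = 211 mg/L·hr

Trapezoidal AUC_0→16.5:
  [0→0.5]: (0.00+20.26)/2 × 0.5 = 5.065
  [0.5→2.5]: (20.26+32.60)/2 × 2 = 52.86
  [2.5→3.5]: (32.60+27.68)/2 × 1 = 30.14
  [3.5→5.5]: (27.68+17.75)/2 × 2 = 45.43
  [5.5→11.5]: (17.75+4.05)/2 × 6 = 65.4
  [11.5→13.5]: (4.05+2.47)/2 × 2 = 6.52
  [13.5→16.5]: (2.47+1.17)/2 × 3 = 5.46
  Sum = 210.875 mg/L·hr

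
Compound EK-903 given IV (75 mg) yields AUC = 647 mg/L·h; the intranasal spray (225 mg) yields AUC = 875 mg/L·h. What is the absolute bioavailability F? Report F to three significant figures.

F = 0.451

F = (AUC_ev / D_ev) / (AUC_iv / D_iv)
  = (875/225) / (647/75)
  = 3.88889 / 8.62667 = 0.4508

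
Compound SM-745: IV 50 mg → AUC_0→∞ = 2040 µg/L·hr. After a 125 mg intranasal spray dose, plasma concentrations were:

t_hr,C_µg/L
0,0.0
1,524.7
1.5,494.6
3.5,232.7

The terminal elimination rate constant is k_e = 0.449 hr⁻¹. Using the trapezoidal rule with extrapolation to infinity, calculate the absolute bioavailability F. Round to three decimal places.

Trapezoidal AUC_0→3.5 (intranasal spray):
  [0→1]: (0.0+524.7)/2 × 1 = 262.35
  [1→1.5]: (524.7+494.6)/2 × 0.5 = 254.825
  [1.5→3.5]: (494.6+232.7)/2 × 2 = 727.3
  Sum = 1244.475 µg/L·hr
Tail: C_last/k_e = 232.7/0.449 = 518.263
AUC_0→∞ (intranasal spray) = 1244.475 + 518.263 = 1762.738 µg/L·hr
F = (AUC_ev/D_ev)/(AUC_iv/D_iv) = (1762.738/125)/(2040/50) = 14.101904/40.8 = 0.3456

F = 0.346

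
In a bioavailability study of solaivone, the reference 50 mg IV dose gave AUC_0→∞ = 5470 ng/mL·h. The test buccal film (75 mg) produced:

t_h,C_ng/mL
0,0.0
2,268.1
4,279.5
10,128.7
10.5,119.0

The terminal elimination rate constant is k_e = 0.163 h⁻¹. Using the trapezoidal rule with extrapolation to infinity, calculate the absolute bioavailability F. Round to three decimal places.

Trapezoidal AUC_0→10.5 (buccal film):
  [0→2]: (0.0+268.1)/2 × 2 = 268.1
  [2→4]: (268.1+279.5)/2 × 2 = 547.6
  [4→10]: (279.5+128.7)/2 × 6 = 1224.6
  [10→10.5]: (128.7+119.0)/2 × 0.5 = 61.925
  Sum = 2102.225 ng/mL·h
Tail: C_last/k_e = 119.0/0.163 = 730.061
AUC_0→∞ (buccal film) = 2102.225 + 730.061 = 2832.286 ng/mL·h
F = (AUC_ev/D_ev)/(AUC_iv/D_iv) = (2832.286/75)/(5470/50) = 37.7638/109.4 = 0.3452

F = 0.345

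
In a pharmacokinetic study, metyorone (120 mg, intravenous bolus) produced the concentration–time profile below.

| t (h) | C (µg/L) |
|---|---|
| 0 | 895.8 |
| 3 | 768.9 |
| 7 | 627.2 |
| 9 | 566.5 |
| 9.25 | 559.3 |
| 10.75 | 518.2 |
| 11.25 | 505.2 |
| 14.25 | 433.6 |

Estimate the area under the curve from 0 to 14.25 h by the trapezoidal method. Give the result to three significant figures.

Trapezoidal AUC_0→14.25:
  [0→3]: (895.8+768.9)/2 × 3 = 2497.05
  [3→7]: (768.9+627.2)/2 × 4 = 2792.2
  [7→9]: (627.2+566.5)/2 × 2 = 1193.7
  [9→9.25]: (566.5+559.3)/2 × 0.25 = 140.725
  [9.25→10.75]: (559.3+518.2)/2 × 1.5 = 808.125
  [10.75→11.25]: (518.2+505.2)/2 × 0.5 = 255.85
  [11.25→14.25]: (505.2+433.6)/2 × 3 = 1408.2
  Sum = 9095.85 µg/L·h

AUC = 9100 µg/L·h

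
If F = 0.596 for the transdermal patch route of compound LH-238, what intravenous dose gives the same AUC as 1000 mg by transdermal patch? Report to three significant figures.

Systemic exposure from an extravascular dose = F × D_ev, so the equivalent IV dose is F × D_ev.
D_iv = F × D_ev = 0.596 × 1000 = 596 mg

D_iv = 596 mg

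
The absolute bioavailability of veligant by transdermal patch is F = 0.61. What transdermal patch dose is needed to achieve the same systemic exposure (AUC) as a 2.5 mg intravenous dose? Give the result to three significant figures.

For equal systemic exposure: F × D_ev = D_iv
D_ev = D_iv / F = 2.5 / 0.61 = 4.09836 mg

D_transdermal = 4.10 mg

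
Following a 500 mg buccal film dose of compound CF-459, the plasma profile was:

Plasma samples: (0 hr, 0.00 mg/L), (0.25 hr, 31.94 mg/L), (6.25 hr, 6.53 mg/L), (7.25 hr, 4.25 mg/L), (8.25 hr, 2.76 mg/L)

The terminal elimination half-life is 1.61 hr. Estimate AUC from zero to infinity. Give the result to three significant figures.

AUC = 135 mg/L·hr

Trapezoidal AUC_0→8.25:
  [0→0.25]: (0.00+31.94)/2 × 0.25 = 3.9925
  [0.25→6.25]: (31.94+6.53)/2 × 6 = 115.41
  [6.25→7.25]: (6.53+4.25)/2 × 1 = 5.39
  [7.25→8.25]: (4.25+2.76)/2 × 1 = 3.505
  Sum = 128.2975 mg/L·hr
k_e = ln2 / t½ = 0.693147 / 1.61 = 0.4305 hr^-1
Extrapolated tail: C_last / k_e = 2.76 / 0.4305 = 6.411
AUC_0→∞ = 128.2975 + 6.411 = 134.7085 mg/L·hr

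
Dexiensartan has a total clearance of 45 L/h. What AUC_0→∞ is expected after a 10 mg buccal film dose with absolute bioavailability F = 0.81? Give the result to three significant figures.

AUC = 0.180 mg/L·h

AUC_0→∞ = F × Dose / CL
        = 0.81 × 10 / 45 = 0.18 mg/L·h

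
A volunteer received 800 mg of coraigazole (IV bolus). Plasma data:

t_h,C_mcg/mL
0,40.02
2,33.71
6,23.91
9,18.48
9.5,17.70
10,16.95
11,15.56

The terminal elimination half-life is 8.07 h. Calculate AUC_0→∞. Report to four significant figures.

AUC = 467.7 mcg/mL·h

Trapezoidal AUC_0→11:
  [0→2]: (40.02+33.71)/2 × 2 = 73.73
  [2→6]: (33.71+23.91)/2 × 4 = 115.24
  [6→9]: (23.91+18.48)/2 × 3 = 63.585
  [9→9.5]: (18.48+17.70)/2 × 0.5 = 9.045
  [9.5→10]: (17.70+16.95)/2 × 0.5 = 8.6625
  [10→11]: (16.95+15.56)/2 × 1 = 16.255
  Sum = 286.5175 mcg/mL·h
k_e = ln2 / t½ = 0.693147 / 8.07 = 0.0859 h^-1
Extrapolated tail: C_last / k_e = 15.56 / 0.0859 = 181.141
AUC_0→∞ = 286.5175 + 181.141 = 467.6585 mcg/mL·h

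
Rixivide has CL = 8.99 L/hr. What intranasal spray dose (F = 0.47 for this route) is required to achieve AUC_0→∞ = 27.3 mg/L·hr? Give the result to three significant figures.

Dose = 522 mg

Dose = CL × AUC_0→∞ / F
     = 8.99 × 27.3 / 0.47 = 522.185 mg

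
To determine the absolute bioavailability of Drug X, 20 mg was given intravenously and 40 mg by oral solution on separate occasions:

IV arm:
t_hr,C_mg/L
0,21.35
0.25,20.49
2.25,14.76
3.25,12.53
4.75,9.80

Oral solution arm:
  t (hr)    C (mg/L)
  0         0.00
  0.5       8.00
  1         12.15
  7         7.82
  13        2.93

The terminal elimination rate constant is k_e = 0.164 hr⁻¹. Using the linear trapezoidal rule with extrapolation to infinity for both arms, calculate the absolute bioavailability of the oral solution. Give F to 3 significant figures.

Trapezoidal AUC_0→4.75 (IV):
  [0→0.25]: (21.35+20.49)/2 × 0.25 = 5.23
  [0.25→2.25]: (20.49+14.76)/2 × 2 = 35.25
  [2.25→3.25]: (14.76+12.53)/2 × 1 = 13.645
  [3.25→4.75]: (12.53+9.80)/2 × 1.5 = 16.7475
  Sum = 70.8725 mg/L·hr
IV tail: 9.80/0.164 = 59.756; AUC_iv,0→∞ = 70.8725 + 59.756 = 130.6285 mg/L·hr
Trapezoidal AUC_0→13 (oral solution):
  [0→0.5]: (0.00+8.00)/2 × 0.5 = 2.0
  [0.5→1]: (8.00+12.15)/2 × 0.5 = 5.0375
  [1→7]: (12.15+7.82)/2 × 6 = 59.91
  [7→13]: (7.82+2.93)/2 × 6 = 32.25
  Sum = 99.1975 mg/L·hr
oral solution tail: 2.93/0.164 = 17.866; AUC_ev,0→∞ = 99.1975 + 17.866 = 117.0635 mg/L·hr
F = (AUC_ev/D_ev)/(AUC_iv/D_iv) = (117.0635/40)/(130.6285/20) = 2.9265875/6.531425 = 0.4481

F = 0.448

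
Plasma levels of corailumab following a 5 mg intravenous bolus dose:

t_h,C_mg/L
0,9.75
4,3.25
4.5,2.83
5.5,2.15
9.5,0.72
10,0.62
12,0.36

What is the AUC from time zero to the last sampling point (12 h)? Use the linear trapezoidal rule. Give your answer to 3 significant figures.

Trapezoidal AUC_0→12:
  [0→4]: (9.75+3.25)/2 × 4 = 26.0
  [4→4.5]: (3.25+2.83)/2 × 0.5 = 1.52
  [4.5→5.5]: (2.83+2.15)/2 × 1 = 2.49
  [5.5→9.5]: (2.15+0.72)/2 × 4 = 5.74
  [9.5→10]: (0.72+0.62)/2 × 0.5 = 0.335
  [10→12]: (0.62+0.36)/2 × 2 = 0.98
  Sum = 37.065 mg/L·h

AUC = 37.1 mg/L·h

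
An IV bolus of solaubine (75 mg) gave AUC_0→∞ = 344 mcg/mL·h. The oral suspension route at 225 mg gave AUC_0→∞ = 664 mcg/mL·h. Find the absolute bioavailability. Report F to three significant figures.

F = 0.643

F = (AUC_ev / D_ev) / (AUC_iv / D_iv)
  = (664/225) / (344/75)
  = 2.95111 / 4.58667 = 0.6434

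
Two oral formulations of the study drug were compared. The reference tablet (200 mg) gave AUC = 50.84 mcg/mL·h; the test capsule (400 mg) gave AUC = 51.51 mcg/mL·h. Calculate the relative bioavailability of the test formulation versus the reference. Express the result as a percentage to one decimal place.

F_rel = (AUC_test/D_test) / (AUC_ref/D_ref)
      = (51.51/400) / (50.84/200)
      = 0.128775 / 0.2542 = 0.5066 = 50.66%

F_rel = 50.7%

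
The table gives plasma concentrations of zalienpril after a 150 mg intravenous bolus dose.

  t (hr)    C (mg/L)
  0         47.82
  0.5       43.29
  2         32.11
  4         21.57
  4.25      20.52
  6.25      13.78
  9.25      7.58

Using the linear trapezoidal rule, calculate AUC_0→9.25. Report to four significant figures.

AUC = 204.6 mg/L·hr

Trapezoidal AUC_0→9.25:
  [0→0.5]: (47.82+43.29)/2 × 0.5 = 22.7775
  [0.5→2]: (43.29+32.11)/2 × 1.5 = 56.55
  [2→4]: (32.11+21.57)/2 × 2 = 53.68
  [4→4.25]: (21.57+20.52)/2 × 0.25 = 5.26125
  [4.25→6.25]: (20.52+13.78)/2 × 2 = 34.3
  [6.25→9.25]: (13.78+7.58)/2 × 3 = 32.04
  Sum = 204.60875 mg/L·hr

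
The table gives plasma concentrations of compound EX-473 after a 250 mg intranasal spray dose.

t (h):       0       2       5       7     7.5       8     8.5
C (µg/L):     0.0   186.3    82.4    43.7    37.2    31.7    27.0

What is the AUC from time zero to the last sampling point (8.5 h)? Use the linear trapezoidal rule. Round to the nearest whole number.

AUC = 768 µg/L·h

Trapezoidal AUC_0→8.5:
  [0→2]: (0.0+186.3)/2 × 2 = 186.3
  [2→5]: (186.3+82.4)/2 × 3 = 403.05
  [5→7]: (82.4+43.7)/2 × 2 = 126.1
  [7→7.5]: (43.7+37.2)/2 × 0.5 = 20.225
  [7.5→8]: (37.2+31.7)/2 × 0.5 = 17.225
  [8→8.5]: (31.7+27.0)/2 × 0.5 = 14.675
  Sum = 767.575 µg/L·h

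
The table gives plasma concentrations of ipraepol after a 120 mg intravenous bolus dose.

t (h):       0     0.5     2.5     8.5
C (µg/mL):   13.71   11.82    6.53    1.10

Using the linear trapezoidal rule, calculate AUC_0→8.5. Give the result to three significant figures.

Trapezoidal AUC_0→8.5:
  [0→0.5]: (13.71+11.82)/2 × 0.5 = 6.3825
  [0.5→2.5]: (11.82+6.53)/2 × 2 = 18.35
  [2.5→8.5]: (6.53+1.10)/2 × 6 = 22.89
  Sum = 47.6225 µg/mL·h

AUC = 47.6 µg/mL·h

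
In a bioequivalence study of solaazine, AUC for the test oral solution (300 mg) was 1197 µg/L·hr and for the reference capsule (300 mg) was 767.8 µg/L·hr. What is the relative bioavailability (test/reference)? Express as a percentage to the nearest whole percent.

F_rel = 156%

F_rel = (AUC_test/D_test) / (AUC_ref/D_ref)
      = (1197/300) / (767.8/300)
      = 3.99 / 2.55933 = 1.5590 = 155.90%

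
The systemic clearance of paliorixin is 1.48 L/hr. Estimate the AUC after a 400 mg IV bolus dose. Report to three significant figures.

AUC = 270 mg/L·hr

AUC_0→∞ = Dose_iv / CL
        = 400 / 1.48 = 270.27 mg/L·hr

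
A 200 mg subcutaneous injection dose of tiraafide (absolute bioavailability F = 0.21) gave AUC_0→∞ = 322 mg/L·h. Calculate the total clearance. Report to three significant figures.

CL = 0.130 L/h

CL = F × Dose / AUC_0→∞
   = 0.21 × 200 / 322 = 0.130435 L/h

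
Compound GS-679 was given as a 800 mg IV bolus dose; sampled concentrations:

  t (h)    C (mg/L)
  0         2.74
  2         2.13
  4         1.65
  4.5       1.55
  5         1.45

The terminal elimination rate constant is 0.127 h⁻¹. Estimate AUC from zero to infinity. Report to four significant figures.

Trapezoidal AUC_0→5:
  [0→2]: (2.74+2.13)/2 × 2 = 4.87
  [2→4]: (2.13+1.65)/2 × 2 = 3.78
  [4→4.5]: (1.65+1.55)/2 × 0.5 = 0.8
  [4.5→5]: (1.55+1.45)/2 × 0.5 = 0.75
  Sum = 10.2 mg/L·h
Extrapolated tail: C_last / k_e = 1.45 / 0.127 = 11.417
AUC_0→∞ = 10.2 + 11.417 = 21.617 mg/L·h

AUC = 21.62 mg/L·h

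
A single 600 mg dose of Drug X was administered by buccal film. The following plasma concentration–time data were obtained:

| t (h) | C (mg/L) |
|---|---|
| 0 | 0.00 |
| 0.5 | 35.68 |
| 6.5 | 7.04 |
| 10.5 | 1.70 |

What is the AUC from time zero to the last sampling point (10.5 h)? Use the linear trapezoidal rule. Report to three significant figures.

AUC = 155 mg/L·h

Trapezoidal AUC_0→10.5:
  [0→0.5]: (0.00+35.68)/2 × 0.5 = 8.92
  [0.5→6.5]: (35.68+7.04)/2 × 6 = 128.16
  [6.5→10.5]: (7.04+1.70)/2 × 4 = 17.48
  Sum = 154.56 mg/L·h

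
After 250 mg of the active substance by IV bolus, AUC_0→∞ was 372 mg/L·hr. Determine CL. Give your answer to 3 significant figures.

CL = Dose_iv / AUC_0→∞
   = 250 / 372 = 0.672043 L/hr

CL = 0.672 L/hr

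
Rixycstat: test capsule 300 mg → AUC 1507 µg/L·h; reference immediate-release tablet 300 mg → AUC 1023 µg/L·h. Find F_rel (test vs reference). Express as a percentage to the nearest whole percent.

F_rel = 147%

F_rel = (AUC_test/D_test) / (AUC_ref/D_ref)
      = (1507/300) / (1023/300)
      = 5.02333 / 3.41 = 1.4731 = 147.31%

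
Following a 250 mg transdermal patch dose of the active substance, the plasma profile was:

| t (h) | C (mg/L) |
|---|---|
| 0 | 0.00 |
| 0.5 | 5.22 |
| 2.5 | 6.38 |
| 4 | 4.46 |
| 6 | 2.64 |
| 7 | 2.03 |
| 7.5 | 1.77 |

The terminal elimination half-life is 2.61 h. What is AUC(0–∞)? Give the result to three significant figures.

AUC = 38.1 mg/L·h

Trapezoidal AUC_0→7.5:
  [0→0.5]: (0.00+5.22)/2 × 0.5 = 1.305
  [0.5→2.5]: (5.22+6.38)/2 × 2 = 11.6
  [2.5→4]: (6.38+4.46)/2 × 1.5 = 8.13
  [4→6]: (4.46+2.64)/2 × 2 = 7.1
  [6→7]: (2.64+2.03)/2 × 1 = 2.335
  [7→7.5]: (2.03+1.77)/2 × 0.5 = 0.95
  Sum = 31.42 mg/L·h
k_e = ln2 / t½ = 0.693147 / 2.61 = 0.2656 h^-1
Extrapolated tail: C_last / k_e = 1.77 / 0.2656 = 6.664
AUC_0→∞ = 31.42 + 6.664 = 38.084 mg/L·h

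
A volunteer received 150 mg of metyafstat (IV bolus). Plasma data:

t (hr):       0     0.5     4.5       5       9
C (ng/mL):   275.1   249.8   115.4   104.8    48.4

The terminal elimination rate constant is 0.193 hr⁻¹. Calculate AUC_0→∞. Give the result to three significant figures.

Trapezoidal AUC_0→9:
  [0→0.5]: (275.1+249.8)/2 × 0.5 = 131.225
  [0.5→4.5]: (249.8+115.4)/2 × 4 = 730.4
  [4.5→5]: (115.4+104.8)/2 × 0.5 = 55.05
  [5→9]: (104.8+48.4)/2 × 4 = 306.4
  Sum = 1223.075 ng/mL·hr
Extrapolated tail: C_last / k_e = 48.4 / 0.193 = 250.777
AUC_0→∞ = 1223.075 + 250.777 = 1473.852 ng/mL·hr

AUC = 1470 ng/mL·hr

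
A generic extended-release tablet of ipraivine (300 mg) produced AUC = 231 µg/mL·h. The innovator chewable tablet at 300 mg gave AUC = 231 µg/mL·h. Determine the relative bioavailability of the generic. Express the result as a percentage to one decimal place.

F_rel = (AUC_test/D_test) / (AUC_ref/D_ref)
      = (231/300) / (231/300)
      = 0.77 / 0.77 = 1.0000 = 100.00%

F_rel = 100.0%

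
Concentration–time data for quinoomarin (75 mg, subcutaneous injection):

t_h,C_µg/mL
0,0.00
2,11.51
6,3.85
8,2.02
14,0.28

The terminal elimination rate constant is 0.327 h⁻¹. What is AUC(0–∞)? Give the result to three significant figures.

Trapezoidal AUC_0→14:
  [0→2]: (0.00+11.51)/2 × 2 = 11.51
  [2→6]: (11.51+3.85)/2 × 4 = 30.72
  [6→8]: (3.85+2.02)/2 × 2 = 5.87
  [8→14]: (2.02+0.28)/2 × 6 = 6.9
  Sum = 55.0 µg/mL·h
Extrapolated tail: C_last / k_e = 0.28 / 0.327 = 0.856
AUC_0→∞ = 55.0 + 0.856 = 55.856 µg/mL·h

AUC = 55.9 µg/mL·h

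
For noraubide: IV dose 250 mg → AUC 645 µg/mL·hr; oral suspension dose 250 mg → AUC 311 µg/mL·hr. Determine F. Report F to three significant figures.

F = (AUC_ev / D_ev) / (AUC_iv / D_iv)
  = (311/250) / (645/250)
  = 1.244 / 2.58 = 0.4822

F = 0.482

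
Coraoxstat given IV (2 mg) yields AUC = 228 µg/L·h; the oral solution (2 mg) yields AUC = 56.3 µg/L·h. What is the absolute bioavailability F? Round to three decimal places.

F = (AUC_ev / D_ev) / (AUC_iv / D_iv)
  = (56.3/2) / (228/2)
  = 28.15 / 114 = 0.2469

F = 0.247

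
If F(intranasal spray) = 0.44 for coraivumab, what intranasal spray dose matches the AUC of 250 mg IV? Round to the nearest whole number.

For equal systemic exposure: F × D_ev = D_iv
D_ev = D_iv / F = 250 / 0.44 = 568.182 mg

D_intranasal = 568 mg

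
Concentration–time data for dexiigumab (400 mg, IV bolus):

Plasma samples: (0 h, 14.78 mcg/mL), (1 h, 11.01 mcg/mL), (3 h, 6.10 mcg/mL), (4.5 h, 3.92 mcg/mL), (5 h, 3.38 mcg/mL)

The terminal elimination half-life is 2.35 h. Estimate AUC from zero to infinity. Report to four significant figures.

Trapezoidal AUC_0→5:
  [0→1]: (14.78+11.01)/2 × 1 = 12.895
  [1→3]: (11.01+6.10)/2 × 2 = 17.11
  [3→4.5]: (6.10+3.92)/2 × 1.5 = 7.515
  [4.5→5]: (3.92+3.38)/2 × 0.5 = 1.825
  Sum = 39.345 mcg/mL·h
k_e = ln2 / t½ = 0.693147 / 2.35 = 0.2950 h^-1
Extrapolated tail: C_last / k_e = 3.38 / 0.295 = 11.458
AUC_0→∞ = 39.345 + 11.458 = 50.803 mcg/mL·h

AUC = 50.80 mcg/mL·h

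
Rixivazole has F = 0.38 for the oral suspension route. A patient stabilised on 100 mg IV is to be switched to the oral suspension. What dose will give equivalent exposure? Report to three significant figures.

D_oral = 263 mg

For equal systemic exposure: F × D_ev = D_iv
D_ev = D_iv / F = 100 / 0.38 = 263.158 mg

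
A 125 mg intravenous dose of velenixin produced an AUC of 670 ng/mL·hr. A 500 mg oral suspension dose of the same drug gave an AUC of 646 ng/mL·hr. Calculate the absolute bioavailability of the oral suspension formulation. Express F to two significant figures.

F = (AUC_ev / D_ev) / (AUC_iv / D_iv)
  = (646/500) / (670/125)
  = 1.292 / 5.36 = 0.2410

F = 0.24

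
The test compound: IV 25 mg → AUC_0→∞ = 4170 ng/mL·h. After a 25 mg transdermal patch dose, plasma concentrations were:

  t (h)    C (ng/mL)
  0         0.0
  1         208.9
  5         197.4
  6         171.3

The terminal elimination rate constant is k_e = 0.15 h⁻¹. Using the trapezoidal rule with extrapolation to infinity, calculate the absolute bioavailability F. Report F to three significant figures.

Trapezoidal AUC_0→6 (transdermal patch):
  [0→1]: (0.0+208.9)/2 × 1 = 104.45
  [1→5]: (208.9+197.4)/2 × 4 = 812.6
  [5→6]: (197.4+171.3)/2 × 1 = 184.35
  Sum = 1101.4 ng/mL·h
Tail: C_last/k_e = 171.3/0.15 = 1142.000
AUC_0→∞ (transdermal patch) = 1101.4 + 1142.000 = 2243.4 ng/mL·h
F = (AUC_ev/D_ev)/(AUC_iv/D_iv) = (2243.4/25)/(4170/25) = 89.736/166.8 = 0.5380

F = 0.538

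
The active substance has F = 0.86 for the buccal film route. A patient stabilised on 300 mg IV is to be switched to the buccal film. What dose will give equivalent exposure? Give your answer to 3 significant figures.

D_buccal = 349 mg

For equal systemic exposure: F × D_ev = D_iv
D_ev = D_iv / F = 300 / 0.86 = 348.837 mg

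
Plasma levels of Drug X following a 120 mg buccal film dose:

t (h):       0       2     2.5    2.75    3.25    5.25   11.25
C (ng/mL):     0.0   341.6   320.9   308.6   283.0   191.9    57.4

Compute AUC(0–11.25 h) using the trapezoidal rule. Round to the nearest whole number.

AUC = 1957 ng/mL·h

Trapezoidal AUC_0→11.25:
  [0→2]: (0.0+341.6)/2 × 2 = 341.6
  [2→2.5]: (341.6+320.9)/2 × 0.5 = 165.625
  [2.5→2.75]: (320.9+308.6)/2 × 0.25 = 78.6875
  [2.75→3.25]: (308.6+283.0)/2 × 0.5 = 147.9
  [3.25→5.25]: (283.0+191.9)/2 × 2 = 474.9
  [5.25→11.25]: (191.9+57.4)/2 × 6 = 747.9
  Sum = 1956.6125 ng/mL·h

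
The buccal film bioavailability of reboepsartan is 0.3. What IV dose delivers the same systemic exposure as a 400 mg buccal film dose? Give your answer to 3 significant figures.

Systemic exposure from an extravascular dose = F × D_ev, so the equivalent IV dose is F × D_ev.
D_iv = F × D_ev = 0.3 × 400 = 120 mg

D_iv = 120 mg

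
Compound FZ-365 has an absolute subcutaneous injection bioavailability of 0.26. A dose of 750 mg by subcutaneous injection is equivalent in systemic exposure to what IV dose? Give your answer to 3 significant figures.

D_iv = 195 mg

Systemic exposure from an extravascular dose = F × D_ev, so the equivalent IV dose is F × D_ev.
D_iv = F × D_ev = 0.26 × 750 = 195 mg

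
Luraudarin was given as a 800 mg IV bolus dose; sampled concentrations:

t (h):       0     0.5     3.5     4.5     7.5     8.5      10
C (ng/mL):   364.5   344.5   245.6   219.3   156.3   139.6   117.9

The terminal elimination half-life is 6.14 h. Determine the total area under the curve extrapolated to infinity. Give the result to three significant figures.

AUC = 3240 ng/mL·h

Trapezoidal AUC_0→10:
  [0→0.5]: (364.5+344.5)/2 × 0.5 = 177.25
  [0.5→3.5]: (344.5+245.6)/2 × 3 = 885.15
  [3.5→4.5]: (245.6+219.3)/2 × 1 = 232.45
  [4.5→7.5]: (219.3+156.3)/2 × 3 = 563.4
  [7.5→8.5]: (156.3+139.6)/2 × 1 = 147.95
  [8.5→10]: (139.6+117.9)/2 × 1.5 = 193.125
  Sum = 2199.325 ng/mL·h
k_e = ln2 / t½ = 0.693147 / 6.14 = 0.1129 h^-1
Extrapolated tail: C_last / k_e = 117.9 / 0.1129 = 1044.287
AUC_0→∞ = 2199.325 + 1044.287 = 3243.612 ng/mL·h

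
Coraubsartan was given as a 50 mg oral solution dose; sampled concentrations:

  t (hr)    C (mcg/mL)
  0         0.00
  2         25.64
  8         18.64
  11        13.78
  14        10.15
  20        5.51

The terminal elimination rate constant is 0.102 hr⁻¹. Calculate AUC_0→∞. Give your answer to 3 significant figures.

Trapezoidal AUC_0→20:
  [0→2]: (0.00+25.64)/2 × 2 = 25.64
  [2→8]: (25.64+18.64)/2 × 6 = 132.84
  [8→11]: (18.64+13.78)/2 × 3 = 48.63
  [11→14]: (13.78+10.15)/2 × 3 = 35.895
  [14→20]: (10.15+5.51)/2 × 6 = 46.98
  Sum = 289.985 mcg/mL·hr
Extrapolated tail: C_last / k_e = 5.51 / 0.102 = 54.020
AUC_0→∞ = 289.985 + 54.020 = 344.005 mcg/mL·hr

AUC = 344 mcg/mL·hr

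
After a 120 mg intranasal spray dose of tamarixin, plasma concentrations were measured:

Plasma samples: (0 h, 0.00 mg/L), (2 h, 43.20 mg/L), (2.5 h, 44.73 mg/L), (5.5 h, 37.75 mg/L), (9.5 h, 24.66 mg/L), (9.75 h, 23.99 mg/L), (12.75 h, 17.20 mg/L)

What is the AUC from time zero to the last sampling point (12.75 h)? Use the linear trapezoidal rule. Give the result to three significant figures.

Trapezoidal AUC_0→12.75:
  [0→2]: (0.00+43.20)/2 × 2 = 43.2
  [2→2.5]: (43.20+44.73)/2 × 0.5 = 21.9825
  [2.5→5.5]: (44.73+37.75)/2 × 3 = 123.72
  [5.5→9.5]: (37.75+24.66)/2 × 4 = 124.82
  [9.5→9.75]: (24.66+23.99)/2 × 0.25 = 6.08125
  [9.75→12.75]: (23.99+17.20)/2 × 3 = 61.785
  Sum = 381.58875 mg/L·h

AUC = 382 mg/L·h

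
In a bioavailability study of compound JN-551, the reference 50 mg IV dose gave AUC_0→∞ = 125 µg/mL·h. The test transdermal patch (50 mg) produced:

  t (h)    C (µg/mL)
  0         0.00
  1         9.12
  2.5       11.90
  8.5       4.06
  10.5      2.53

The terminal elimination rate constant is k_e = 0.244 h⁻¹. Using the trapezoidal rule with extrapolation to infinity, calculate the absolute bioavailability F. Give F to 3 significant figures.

F = 0.681

Trapezoidal AUC_0→10.5 (transdermal patch):
  [0→1]: (0.00+9.12)/2 × 1 = 4.56
  [1→2.5]: (9.12+11.90)/2 × 1.5 = 15.765
  [2.5→8.5]: (11.90+4.06)/2 × 6 = 47.88
  [8.5→10.5]: (4.06+2.53)/2 × 2 = 6.59
  Sum = 74.795 µg/mL·h
Tail: C_last/k_e = 2.53/0.244 = 10.369
AUC_0→∞ (transdermal patch) = 74.795 + 10.369 = 85.164 µg/mL·h
F = (AUC_ev/D_ev)/(AUC_iv/D_iv) = (85.164/50)/(125/50) = 1.70328/2.5 = 0.6813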